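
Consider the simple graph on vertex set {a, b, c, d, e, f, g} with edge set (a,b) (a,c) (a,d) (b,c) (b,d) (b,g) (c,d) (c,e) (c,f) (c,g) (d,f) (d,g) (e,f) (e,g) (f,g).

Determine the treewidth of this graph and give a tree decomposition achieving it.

Treewidth 3.
Bags: B1 = {a, b, c, d}  B2 = {b, c, d, g}  B3 = {c, d, f, g}  B4 = {c, e, f, g}
Tree: B1–B2, B2–B3, B3–B4

Each bag holds 4 vertices, so the decomposition has width 3, which upper-bounds the treewidth. Conversely, {c, d, f, g} is a clique of size 4, and the vertices of any clique must share a bag in every tree decomposition; so some bag has ≥ 4 vertices and tw(G) ≥ 3. The upper and lower bounds meet at 3, so that is the treewidth.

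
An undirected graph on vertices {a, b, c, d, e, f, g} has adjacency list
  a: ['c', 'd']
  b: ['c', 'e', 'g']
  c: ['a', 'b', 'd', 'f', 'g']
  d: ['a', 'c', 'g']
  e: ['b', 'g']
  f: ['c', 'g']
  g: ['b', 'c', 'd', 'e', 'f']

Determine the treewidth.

2

A width-2 tree decomposition is:
Bags: B1 = {c, f, g}  B2 = {b, c, g}  B3 = {c, d, g}  B4 = {b, e, g}  B5 = {a, c, d}
Tree: B1–B2, B1–B3, B2–B4, B3–B5
Every bag has size at most 3, so the width is 3 − 1 = 2 and tw(G) ≤ 2. Conversely, {b, e, g} is a clique of size 3, and the vertices of any clique must share a bag in every tree decomposition; so some bag has ≥ 3 vertices and tw(G) ≥ 2. Hence tw(G) = 2 exactly.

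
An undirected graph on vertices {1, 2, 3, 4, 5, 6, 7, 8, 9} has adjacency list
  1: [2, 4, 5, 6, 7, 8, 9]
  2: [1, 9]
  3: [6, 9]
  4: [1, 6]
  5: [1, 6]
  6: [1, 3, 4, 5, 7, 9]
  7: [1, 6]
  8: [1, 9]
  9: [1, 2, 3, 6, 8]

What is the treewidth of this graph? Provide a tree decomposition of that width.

Treewidth 2.
Bags: B1 = {1, 6, 9}  B2 = {1, 6, 7}  B3 = {1, 5, 6}  B4 = {1, 4, 6}  B5 = {3, 6, 9}  B6 = {1, 8, 9}  B7 = {1, 2, 9}
Tree: B1–B2, B2–B3, B1–B4, B1–B5, B1–B6, B1–B7

The largest bag has 3 vertices, giving width 2; this decomposition certifies tw(G) ≤ 2. On the other hand G contains the 3-clique {1, 8, 9}. A clique must lie in a single bag of any decomposition, so no decomposition can have width below 2. Hence tw(G) = 2 exactly.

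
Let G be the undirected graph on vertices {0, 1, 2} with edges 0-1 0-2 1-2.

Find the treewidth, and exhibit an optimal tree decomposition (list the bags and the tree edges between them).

A single bag containing all 3 vertices is trivially a valid decomposition of width 2. For the lower bound, the 3 vertices {0, 1, 2} are pairwise adjacent, and any tree decomposition puts a clique entirely inside one bag — forcing width ≥ 2. Combining the bounds, tw(G) = 2.

Treewidth 2.
One such decomposition:
Bags: B1 = {0, 1, 2}
Tree: (single bag)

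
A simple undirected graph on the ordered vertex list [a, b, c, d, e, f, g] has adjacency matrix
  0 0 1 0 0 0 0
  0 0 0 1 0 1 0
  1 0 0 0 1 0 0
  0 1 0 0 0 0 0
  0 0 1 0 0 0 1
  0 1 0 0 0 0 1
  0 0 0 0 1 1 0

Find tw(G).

A width-1 tree decomposition is:
Bags: B1 = {a, c}  B2 = {c, e}  B3 = {e, g}  B4 = {f, g}  B5 = {b, f}  B6 = {b, d}
Tree: B1–B2, B2–B3, B3–B4, B4–B5, B5–B6
Every bag has size at most 2, so the width is 2 − 1 = 1 and tw(G) ≤ 1. G has an edge, so its treewidth is at least 1. Combining the bounds, tw(G) = 1.

1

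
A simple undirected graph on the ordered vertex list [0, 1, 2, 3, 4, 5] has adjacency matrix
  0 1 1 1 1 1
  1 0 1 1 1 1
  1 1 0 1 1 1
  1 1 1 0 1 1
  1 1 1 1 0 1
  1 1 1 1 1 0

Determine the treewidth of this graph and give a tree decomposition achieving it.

Treewidth 5.
One such decomposition:
Bags: B1 = {0, 1, 2, 3, 4, 5}
Tree: (single bag)

A single bag containing all 6 vertices is trivially a valid decomposition of width 5. Conversely, {0, 1, 2, 3, 4, 5} is a clique of size 6, and the vertices of any clique must share a bag in every tree decomposition; so some bag has ≥ 6 vertices and tw(G) ≥ 5. The upper and lower bounds meet at 5, so that is the treewidth.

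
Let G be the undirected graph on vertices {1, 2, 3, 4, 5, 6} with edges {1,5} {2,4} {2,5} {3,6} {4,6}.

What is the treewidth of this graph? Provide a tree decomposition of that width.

Each bag holds 2 vertices, so the decomposition has width 1, which upper-bounds the treewidth. Any graph with an edge has treewidth ≥ 1, and G has the edge 1–5. Therefore the treewidth is 1.

Treewidth 1.
One optimal decomposition is:
Bags: B1 = {1, 5}  B2 = {2, 5}  B3 = {2, 4}  B4 = {4, 6}  B5 = {3, 6}
Tree: B1–B2, B2–B3, B3–B4, B4–B5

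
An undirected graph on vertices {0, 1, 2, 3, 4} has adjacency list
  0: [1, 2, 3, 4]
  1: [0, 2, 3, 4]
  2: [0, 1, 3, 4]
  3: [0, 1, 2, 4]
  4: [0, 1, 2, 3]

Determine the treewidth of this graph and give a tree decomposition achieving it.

With just one bag of size 5, the width is 5 − 1 = 4, so tw(G) ≤ 4. On the other hand G contains the 5-clique {0, 1, 2, 3, 4}. A clique must lie in a single bag of any decomposition, so no decomposition can have width below 4. Combining the bounds, tw(G) = 4.

Treewidth 4.
Bags: B1 = {0, 1, 2, 3, 4}
Tree: (single bag)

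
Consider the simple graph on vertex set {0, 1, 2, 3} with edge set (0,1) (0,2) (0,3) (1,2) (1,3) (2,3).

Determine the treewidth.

A width-3 tree decomposition is:
Bags: B1 = {0, 1, 2, 3}
Tree: (single bag)
With just one bag of size 4, the width is 4 − 1 = 3, so tw(G) ≤ 3. For the lower bound, the 4 vertices {0, 1, 2, 3} are pairwise adjacent, and any tree decomposition puts a clique entirely inside one bag — forcing width ≥ 3. Hence tw(G) = 3 exactly.

3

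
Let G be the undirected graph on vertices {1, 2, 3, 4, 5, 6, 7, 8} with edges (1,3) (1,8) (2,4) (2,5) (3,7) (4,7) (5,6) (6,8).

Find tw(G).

2

A width-2 tree decomposition is:
Bags: B1 = {2, 4, 5}  B2 = {4, 5, 6}  B3 = {4, 6, 8}  B4 = {1, 4, 8}  B5 = {1, 3, 4}  B6 = {3, 4, 7}
Tree: B1–B2, B2–B3, B3–B4, B4–B5, B5–B6
Each bag holds 3 vertices, so the decomposition has width 2, which upper-bounds the treewidth. For the lower bound, G contains the cycle 4–2–5–6–8–1–3–7–4, so G is not a forest; only forests have treewidth ≤ 1, hence tw(G) ≥ 2. Hence tw(G) = 2 exactly.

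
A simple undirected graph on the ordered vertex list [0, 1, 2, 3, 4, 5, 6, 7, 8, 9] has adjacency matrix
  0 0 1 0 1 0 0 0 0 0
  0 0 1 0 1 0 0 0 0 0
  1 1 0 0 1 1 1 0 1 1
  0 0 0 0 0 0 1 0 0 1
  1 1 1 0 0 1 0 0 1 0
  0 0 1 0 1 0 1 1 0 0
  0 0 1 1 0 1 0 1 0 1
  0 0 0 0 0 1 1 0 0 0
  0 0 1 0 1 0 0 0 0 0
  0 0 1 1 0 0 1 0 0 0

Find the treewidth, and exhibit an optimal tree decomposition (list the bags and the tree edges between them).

Treewidth 2.
Bags: B1 = {2, 5, 6}  B2 = {2, 4, 5}  B3 = {2, 6, 9}  B4 = {1, 2, 4}  B5 = {5, 6, 7}  B6 = {2, 4, 8}  B7 = {3, 6, 9}  B8 = {0, 2, 4}
Tree: B1–B2, B1–B3, B2–B4, B1–B5, B2–B6, B3–B7, B4–B8

Every bag has size at most 3, so the width is 3 − 1 = 2 and tw(G) ≤ 2. Conversely, {2, 6, 9} is a clique of size 3, and the vertices of any clique must share a bag in every tree decomposition; so some bag has ≥ 3 vertices and tw(G) ≥ 2. Therefore the treewidth is 2.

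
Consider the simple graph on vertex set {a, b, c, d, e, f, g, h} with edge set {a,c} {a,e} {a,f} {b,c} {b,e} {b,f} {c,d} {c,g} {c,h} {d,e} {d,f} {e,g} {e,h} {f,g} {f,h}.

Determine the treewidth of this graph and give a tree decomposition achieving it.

Each bag holds 4 vertices, so the decomposition has width 3, which upper-bounds the treewidth. For the lower bound: the 4 vertex sets {b,e}, {a,c}, {f}, {g} are disjoint, each induces a connected subgraph, and every pair is joined by at least one edge of G. Contracting each set to a single vertex therefore yields K_{4} as a minor, and since treewidth is minor-monotone, tw(G) ≥ tw(K_{4}) = 3. Combining the bounds, tw(G) = 3.

Treewidth 3.
Bags: B1 = {b, c, e, f}  B2 = {a, c, e, f}  B3 = {c, e, f, g}  B4 = {c, d, e, f}  B5 = {c, e, f, h}
Tree: B1–B2, B2–B3, B3–B4, B4–B5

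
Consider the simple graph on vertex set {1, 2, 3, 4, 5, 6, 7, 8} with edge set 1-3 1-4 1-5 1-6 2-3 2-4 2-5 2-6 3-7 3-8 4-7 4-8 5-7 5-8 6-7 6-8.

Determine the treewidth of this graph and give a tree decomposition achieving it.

Treewidth 4.
One such decomposition:
Bags: B1 = {1, 2, 3, 7, 8}  B2 = {1, 2, 4, 7, 8}  B3 = {1, 2, 5, 7, 8}  B4 = {1, 2, 6, 7, 8}
Tree: B1–B2, B2–B3, B3–B4

Each bag holds 5 vertices, so the decomposition has width 4, which upper-bounds the treewidth. For the lower bound: the 5 vertex sets {1,3}, {4,8}, {2,5}, {7}, {6} are disjoint, each induces a connected subgraph, and every pair is joined by at least one edge of G. Contracting each set to a single vertex therefore yields K_{5} as a minor, and since treewidth is minor-monotone, tw(G) ≥ tw(K_{5}) = 4. Therefore the treewidth is 4.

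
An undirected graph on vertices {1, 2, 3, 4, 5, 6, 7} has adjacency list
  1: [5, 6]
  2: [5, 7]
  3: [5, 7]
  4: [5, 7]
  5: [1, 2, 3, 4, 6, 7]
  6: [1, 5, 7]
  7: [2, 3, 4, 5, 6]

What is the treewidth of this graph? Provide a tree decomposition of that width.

Treewidth 2.
One such decomposition:
Bags: B1 = {4, 5, 7}  B2 = {2, 5, 7}  B3 = {5, 6, 7}  B4 = {3, 5, 7}  B5 = {1, 5, 6}
Tree: B1–B2, B1–B3, B1–B4, B3–B5

The largest bag has 3 vertices, giving width 2; this decomposition certifies tw(G) ≤ 2. On the other hand G contains the 3-clique {1, 5, 6}. A clique must lie in a single bag of any decomposition, so no decomposition can have width below 2. The upper and lower bounds meet at 2, so that is the treewidth.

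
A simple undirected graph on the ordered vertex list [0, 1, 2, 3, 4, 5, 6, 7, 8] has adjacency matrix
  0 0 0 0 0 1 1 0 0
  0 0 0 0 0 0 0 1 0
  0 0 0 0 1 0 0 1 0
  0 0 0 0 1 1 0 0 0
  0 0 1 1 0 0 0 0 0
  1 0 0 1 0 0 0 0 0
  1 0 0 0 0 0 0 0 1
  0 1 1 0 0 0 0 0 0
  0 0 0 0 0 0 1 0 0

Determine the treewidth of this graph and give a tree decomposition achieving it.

Every bag has size at most 2, so the width is 2 − 1 = 1 and tw(G) ≤ 1. G has an edge, so its treewidth is at least 1. Hence tw(G) = 1 exactly.

Treewidth 1.
Bags: B1 = {6, 8}  B2 = {0, 6}  B3 = {0, 5}  B4 = {3, 5}  B5 = {3, 4}  B6 = {2, 4}  B7 = {2, 7}  B8 = {1, 7}
Tree: B1–B2, B2–B3, B3–B4, B4–B5, B5–B6, B6–B7, B7–B8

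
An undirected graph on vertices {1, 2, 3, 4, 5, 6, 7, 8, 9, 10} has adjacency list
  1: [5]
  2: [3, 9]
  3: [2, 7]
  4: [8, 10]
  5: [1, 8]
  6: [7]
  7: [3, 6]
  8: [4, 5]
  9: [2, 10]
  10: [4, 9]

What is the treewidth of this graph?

A width-1 tree decomposition is:
Bags: B1 = {6, 7}  B2 = {3, 7}  B3 = {2, 3}  B4 = {2, 9}  B5 = {9, 10}  B6 = {4, 10}  B7 = {4, 8}  B8 = {5, 8}  B9 = {1, 5}
Tree: B1–B2, B2–B3, B3–B4, B4–B5, B5–B6, B6–B7, B7–B8, B8–B9
Every bag has size at most 2, so the width is 2 − 1 = 1 and tw(G) ≤ 1. Any graph with an edge has treewidth ≥ 1, and G has the edge 6–7. Therefore the treewidth is 1.

1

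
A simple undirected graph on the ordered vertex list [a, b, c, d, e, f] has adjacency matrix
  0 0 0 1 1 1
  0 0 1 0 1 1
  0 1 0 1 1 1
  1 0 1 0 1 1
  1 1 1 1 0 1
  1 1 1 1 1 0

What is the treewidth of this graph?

A width-3 tree decomposition is:
Bags: B1 = {a, d, e, f}  B2 = {c, d, e, f}  B3 = {b, c, e, f}
Tree: B1–B2, B2–B3
Every bag has size at most 4, so the width is 4 − 1 = 3 and tw(G) ≤ 3. Conversely, {c, d, e, f} is a clique of size 4, and the vertices of any clique must share a bag in every tree decomposition; so some bag has ≥ 4 vertices and tw(G) ≥ 3. Combining the bounds, tw(G) = 3.

3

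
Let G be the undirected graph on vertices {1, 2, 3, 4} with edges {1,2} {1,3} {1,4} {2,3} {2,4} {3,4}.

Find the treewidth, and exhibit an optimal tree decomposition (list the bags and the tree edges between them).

With just one bag of size 4, the width is 4 − 1 = 3, so tw(G) ≤ 3. For the lower bound, the 4 vertices {1, 2, 3, 4} are pairwise adjacent, and any tree decomposition puts a clique entirely inside one bag — forcing width ≥ 3. Combining the bounds, tw(G) = 3.

Treewidth 3.
Bags: B1 = {1, 2, 3, 4}
Tree: (single bag)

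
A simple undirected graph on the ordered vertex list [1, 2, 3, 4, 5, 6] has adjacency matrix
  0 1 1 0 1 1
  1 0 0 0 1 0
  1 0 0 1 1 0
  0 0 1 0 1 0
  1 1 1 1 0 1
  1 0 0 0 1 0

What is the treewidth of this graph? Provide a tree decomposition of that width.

The largest bag has 3 vertices, giving width 2; this decomposition certifies tw(G) ≤ 2. Conversely, {1, 2, 5} is a clique of size 3, and the vertices of any clique must share a bag in every tree decomposition; so some bag has ≥ 3 vertices and tw(G) ≥ 2. The upper and lower bounds meet at 2, so that is the treewidth.

Treewidth 2.
One optimal decomposition is:
Bags: B1 = {1, 3, 5}  B2 = {1, 2, 5}  B3 = {3, 4, 5}  B4 = {1, 5, 6}
Tree: B1–B2, B1–B3, B2–B4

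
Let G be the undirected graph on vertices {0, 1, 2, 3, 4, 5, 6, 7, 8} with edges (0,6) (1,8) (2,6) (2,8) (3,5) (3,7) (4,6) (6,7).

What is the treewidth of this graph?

1

A width-1 tree decomposition is:
Bags: B1 = {4, 6}  B2 = {6, 7}  B3 = {0, 6}  B4 = {2, 6}  B5 = {3, 7}  B6 = {2, 8}  B7 = {1, 8}  B8 = {3, 5}
Tree: B1–B2, B2–B3, B2–B4, B2–B5, B4–B6, B6–B7, B5–B8
Each bag holds 2 vertices, so the decomposition has width 1, which upper-bounds the treewidth. Any graph with an edge has treewidth ≥ 1, and G has the edge 6–4. Therefore the treewidth is 1.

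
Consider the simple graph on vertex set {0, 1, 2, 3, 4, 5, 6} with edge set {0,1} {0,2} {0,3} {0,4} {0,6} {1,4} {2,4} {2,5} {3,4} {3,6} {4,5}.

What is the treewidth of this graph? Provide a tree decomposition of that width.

Each bag holds 3 vertices, so the decomposition has width 2, which upper-bounds the treewidth. On the other hand G contains the 3-clique {0, 1, 4}. A clique must lie in a single bag of any decomposition, so no decomposition can have width below 2. Combining the bounds, tw(G) = 2.

Treewidth 2.
One optimal decomposition is:
Bags: B1 = {0, 2, 4}  B2 = {0, 1, 4}  B3 = {2, 4, 5}  B4 = {0, 3, 4}  B5 = {0, 3, 6}
Tree: B1–B2, B1–B3, B2–B4, B4–B5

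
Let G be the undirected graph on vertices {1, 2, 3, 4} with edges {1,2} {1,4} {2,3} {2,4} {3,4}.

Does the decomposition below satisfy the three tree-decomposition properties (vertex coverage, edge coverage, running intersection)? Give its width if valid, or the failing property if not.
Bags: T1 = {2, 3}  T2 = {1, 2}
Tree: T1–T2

No — vertex 4 appears in no bag.

A tree decomposition must satisfy three properties: every vertex lies in some bag; for every edge, both endpoints lie together in some bag; and for every vertex, the bags containing it form a connected subtree. Here vertex 4 appears in no bag, so the decomposition is invalid.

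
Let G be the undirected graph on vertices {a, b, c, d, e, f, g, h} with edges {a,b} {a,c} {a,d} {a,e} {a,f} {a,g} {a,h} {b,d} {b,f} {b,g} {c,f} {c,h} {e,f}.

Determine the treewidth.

2

A width-2 tree decomposition is:
Bags: B1 = {a, e, f}  B2 = {a, b, f}  B3 = {a, b, g}  B4 = {a, b, d}  B5 = {a, c, f}  B6 = {a, c, h}
Tree: B1–B2, B2–B3, B2–B4, B2–B5, B5–B6
The largest bag has 3 vertices, giving width 2; this decomposition certifies tw(G) ≤ 2. For the lower bound, the 3 vertices {a, b, d} are pairwise adjacent, and any tree decomposition puts a clique entirely inside one bag — forcing width ≥ 2. Hence tw(G) = 2 exactly.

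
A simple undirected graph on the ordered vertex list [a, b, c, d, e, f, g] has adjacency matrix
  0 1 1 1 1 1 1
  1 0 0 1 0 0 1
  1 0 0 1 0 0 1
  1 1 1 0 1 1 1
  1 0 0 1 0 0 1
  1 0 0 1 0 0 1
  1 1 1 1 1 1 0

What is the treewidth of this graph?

3

A width-3 tree decomposition is:
Bags: B1 = {a, b, d, g}  B2 = {a, d, e, g}  B3 = {a, d, f, g}  B4 = {a, c, d, g}
Tree: B1–B2, B1–B3, B2–B4
The largest bag has 4 vertices, giving width 3; this decomposition certifies tw(G) ≤ 3. On the other hand G contains the 4-clique {a, d, e, g}. A clique must lie in a single bag of any decomposition, so no decomposition can have width below 3. The upper and lower bounds meet at 3, so that is the treewidth.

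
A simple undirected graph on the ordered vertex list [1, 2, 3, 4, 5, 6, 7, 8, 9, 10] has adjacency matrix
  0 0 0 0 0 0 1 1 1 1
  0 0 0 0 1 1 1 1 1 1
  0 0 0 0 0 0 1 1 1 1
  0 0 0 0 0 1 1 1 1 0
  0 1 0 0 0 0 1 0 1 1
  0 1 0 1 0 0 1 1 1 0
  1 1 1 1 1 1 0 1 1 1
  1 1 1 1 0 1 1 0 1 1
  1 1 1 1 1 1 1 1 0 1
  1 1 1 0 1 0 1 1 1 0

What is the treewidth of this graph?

A width-4 tree decomposition is:
Bags: B1 = {3, 7, 8, 9, 10}  B2 = {1, 7, 8, 9, 10}  B3 = {2, 7, 8, 9, 10}  B4 = {2, 6, 7, 8, 9}  B5 = {2, 5, 7, 9, 10}  B6 = {4, 6, 7, 8, 9}
Tree: B1–B2, B2–B3, B3–B4, B3–B5, B4–B6
The largest bag has 5 vertices, giving width 4; this decomposition certifies tw(G) ≤ 4. Conversely, {1, 7, 8, 9, 10} is a clique of size 5, and the vertices of any clique must share a bag in every tree decomposition; so some bag has ≥ 5 vertices and tw(G) ≥ 4. The upper and lower bounds meet at 4, so that is the treewidth.

4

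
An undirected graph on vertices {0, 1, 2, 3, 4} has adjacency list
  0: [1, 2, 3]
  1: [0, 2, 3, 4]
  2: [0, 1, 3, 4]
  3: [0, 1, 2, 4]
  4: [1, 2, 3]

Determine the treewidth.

A width-3 tree decomposition is:
Bags: B1 = {0, 1, 2, 3}  B2 = {1, 2, 3, 4}
Tree: B1–B2
Each bag holds 4 vertices, so the decomposition has width 3, which upper-bounds the treewidth. For the lower bound, the 4 vertices {0, 1, 2, 3} are pairwise adjacent, and any tree decomposition puts a clique entirely inside one bag — forcing width ≥ 3. Hence tw(G) = 3 exactly.

3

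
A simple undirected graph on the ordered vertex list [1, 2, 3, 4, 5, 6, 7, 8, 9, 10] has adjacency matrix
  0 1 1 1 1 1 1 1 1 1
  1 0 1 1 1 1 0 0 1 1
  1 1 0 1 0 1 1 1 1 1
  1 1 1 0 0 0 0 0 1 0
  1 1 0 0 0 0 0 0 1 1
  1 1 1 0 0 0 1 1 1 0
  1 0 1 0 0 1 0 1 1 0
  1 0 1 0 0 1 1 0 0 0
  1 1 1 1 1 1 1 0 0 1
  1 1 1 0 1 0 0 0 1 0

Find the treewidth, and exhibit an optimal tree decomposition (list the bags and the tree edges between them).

Every bag has size at most 5, so the width is 5 − 1 = 4 and tw(G) ≤ 4. Conversely, {1, 3, 6, 7, 8} is a clique of size 5, and the vertices of any clique must share a bag in every tree decomposition; so some bag has ≥ 5 vertices and tw(G) ≥ 4. The upper and lower bounds meet at 4, so that is the treewidth.

Treewidth 4.
Bags: B1 = {1, 3, 6, 7, 9}  B2 = {1, 2, 3, 6, 9}  B3 = {1, 3, 6, 7, 8}  B4 = {1, 2, 3, 9, 10}  B5 = {1, 2, 5, 9, 10}  B6 = {1, 2, 3, 4, 9}
Tree: B1–B2, B1–B3, B2–B4, B4–B5, B4–B6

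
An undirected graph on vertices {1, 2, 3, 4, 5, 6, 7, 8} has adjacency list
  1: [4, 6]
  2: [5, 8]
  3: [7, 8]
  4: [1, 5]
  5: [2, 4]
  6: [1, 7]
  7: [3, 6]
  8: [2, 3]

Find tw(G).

2

A width-2 tree decomposition is:
Bags: B1 = {2, 4, 5}  B2 = {2, 4, 8}  B3 = {3, 4, 8}  B4 = {3, 4, 7}  B5 = {4, 6, 7}  B6 = {1, 4, 6}
Tree: B1–B2, B2–B3, B3–B4, B4–B5, B5–B6
Every bag has size at most 3, so the width is 3 − 1 = 2 and tw(G) ≤ 2. Since 4–5–2–8–3–7–6–1–4 is a cycle in G, G is not acyclic. Forests are exactly the graphs of treewidth ≤ 1, so tw(G) ≥ 2. Therefore the treewidth is 2.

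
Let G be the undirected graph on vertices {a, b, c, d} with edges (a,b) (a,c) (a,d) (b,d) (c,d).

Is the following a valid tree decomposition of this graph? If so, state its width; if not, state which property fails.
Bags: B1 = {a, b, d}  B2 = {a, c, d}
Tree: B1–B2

Yes; width 2.

Vertex coverage: the bags together contain {a, b, c, d}, the full vertex set. Edge coverage: each edge of G has both endpoints in at least one bag. Running intersection: for every vertex, the bags containing it form a connected subtree. All three properties hold, so this is a valid tree decomposition of width max|bag| − 1 = 2, and hence tw(G) ≤ 2.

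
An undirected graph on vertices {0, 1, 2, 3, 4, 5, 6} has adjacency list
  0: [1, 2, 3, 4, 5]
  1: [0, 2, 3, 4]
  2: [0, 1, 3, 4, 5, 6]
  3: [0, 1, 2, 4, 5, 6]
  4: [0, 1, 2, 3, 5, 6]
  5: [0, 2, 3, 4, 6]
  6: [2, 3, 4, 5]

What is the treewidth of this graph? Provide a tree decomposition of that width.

The largest bag has 5 vertices, giving width 4; this decomposition certifies tw(G) ≤ 4. On the other hand G contains the 5-clique {0, 1, 2, 3, 4}. A clique must lie in a single bag of any decomposition, so no decomposition can have width below 4. Combining the bounds, tw(G) = 4.

Treewidth 4.
One optimal decomposition is:
Bags: B1 = {0, 1, 2, 3, 4}  B2 = {0, 2, 3, 4, 5}  B3 = {2, 3, 4, 5, 6}
Tree: B1–B2, B2–B3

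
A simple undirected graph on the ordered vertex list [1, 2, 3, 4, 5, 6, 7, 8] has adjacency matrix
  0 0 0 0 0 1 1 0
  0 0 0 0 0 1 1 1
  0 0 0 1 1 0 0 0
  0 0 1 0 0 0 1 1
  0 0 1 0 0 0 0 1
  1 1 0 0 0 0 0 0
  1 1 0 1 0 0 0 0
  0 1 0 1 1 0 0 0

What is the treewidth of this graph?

2

A width-2 tree decomposition is:
Bags: B1 = {3, 4, 5}  B2 = {4, 5, 8}  B3 = {4, 7, 8}  B4 = {2, 7, 8}  B5 = {1, 2, 7}  B6 = {1, 2, 6}
Tree: B1–B2, B2–B3, B3–B4, B4–B5, B5–B6
Every bag has size at most 3, so the width is 3 − 1 = 2 and tw(G) ≤ 2. For the lower bound, G contains the cycle 3–5–8–4–3, so G is not a forest; only forests have treewidth ≤ 1, hence tw(G) ≥ 2. Therefore the treewidth is 2.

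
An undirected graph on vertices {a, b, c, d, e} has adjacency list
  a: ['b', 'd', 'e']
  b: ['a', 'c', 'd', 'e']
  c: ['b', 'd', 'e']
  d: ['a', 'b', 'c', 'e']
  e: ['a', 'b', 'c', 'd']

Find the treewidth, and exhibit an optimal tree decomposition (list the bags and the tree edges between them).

Each bag holds 4 vertices, so the decomposition has width 3, which upper-bounds the treewidth. Conversely, {b, c, d, e} is a clique of size 4, and the vertices of any clique must share a bag in every tree decomposition; so some bag has ≥ 4 vertices and tw(G) ≥ 3. Combining the bounds, tw(G) = 3.

Treewidth 3.
Bags: B1 = {a, b, d, e}  B2 = {b, c, d, e}
Tree: B1–B2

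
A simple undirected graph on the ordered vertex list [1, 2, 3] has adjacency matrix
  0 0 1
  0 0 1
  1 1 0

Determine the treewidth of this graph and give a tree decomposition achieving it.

The largest bag has 2 vertices, giving width 1; this decomposition certifies tw(G) ≤ 1. G has an edge, so its treewidth is at least 1. Hence tw(G) = 1 exactly.

Treewidth 1.
Bags: B1 = {2, 3}  B2 = {1, 3}
Tree: B1–B2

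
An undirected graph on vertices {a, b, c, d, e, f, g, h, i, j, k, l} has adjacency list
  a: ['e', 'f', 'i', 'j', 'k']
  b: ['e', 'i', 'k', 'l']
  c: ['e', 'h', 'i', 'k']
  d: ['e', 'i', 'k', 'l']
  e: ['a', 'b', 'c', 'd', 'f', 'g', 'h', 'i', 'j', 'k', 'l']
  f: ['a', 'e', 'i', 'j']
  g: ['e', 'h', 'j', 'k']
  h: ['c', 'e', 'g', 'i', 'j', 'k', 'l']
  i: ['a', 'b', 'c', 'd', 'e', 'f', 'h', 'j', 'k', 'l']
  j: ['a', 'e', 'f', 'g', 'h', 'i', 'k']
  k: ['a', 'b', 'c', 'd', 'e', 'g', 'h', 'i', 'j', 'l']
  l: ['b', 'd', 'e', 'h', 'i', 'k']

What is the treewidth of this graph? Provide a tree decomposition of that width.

Every bag has size at most 5, so the width is 5 − 1 = 4 and tw(G) ≤ 4. For the lower bound, the 5 vertices {a, e, f, i, j} are pairwise adjacent, and any tree decomposition puts a clique entirely inside one bag — forcing width ≥ 4. Hence tw(G) = 4 exactly.

Treewidth 4.
One optimal decomposition is:
Bags: B1 = {c, e, h, i, k}  B2 = {e, h, i, k, l}  B3 = {e, h, i, j, k}  B4 = {e, g, h, j, k}  B5 = {a, e, i, j, k}  B6 = {b, e, i, k, l}  B7 = {d, e, i, k, l}  B8 = {a, e, f, i, j}
Tree: B1–B2, B1–B3, B3–B4, B3–B5, B2–B6, B6–B7, B5–B8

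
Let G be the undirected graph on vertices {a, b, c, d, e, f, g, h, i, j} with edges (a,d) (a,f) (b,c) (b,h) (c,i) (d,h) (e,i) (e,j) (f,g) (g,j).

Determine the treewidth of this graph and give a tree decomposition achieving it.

Every bag has size at most 3, so the width is 3 − 1 = 2 and tw(G) ≤ 2. For the lower bound, G contains the cycle f–g–j–e–i–c–b–h–d–a–f, so G is not a forest; only forests have treewidth ≤ 1, hence tw(G) ≥ 2. Hence tw(G) = 2 exactly.

Treewidth 2.
One such decomposition:
Bags: B1 = {f, g, j}  B2 = {e, f, j}  B3 = {e, f, i}  B4 = {c, f, i}  B5 = {b, c, f}  B6 = {b, f, h}  B7 = {d, f, h}  B8 = {a, d, f}
Tree: B1–B2, B2–B3, B3–B4, B4–B5, B5–B6, B6–B7, B7–B8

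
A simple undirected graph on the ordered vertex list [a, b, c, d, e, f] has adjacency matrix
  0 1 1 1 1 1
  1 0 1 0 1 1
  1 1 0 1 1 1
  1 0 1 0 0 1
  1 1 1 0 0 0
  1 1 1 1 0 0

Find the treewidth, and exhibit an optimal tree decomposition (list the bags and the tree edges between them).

Treewidth 3.
One optimal decomposition is:
Bags: B1 = {a, b, c, f}  B2 = {a, b, c, e}  B3 = {a, c, d, f}
Tree: B1–B2, B1–B3

The largest bag has 4 vertices, giving width 3; this decomposition certifies tw(G) ≤ 3. Conversely, {a, b, c, e} is a clique of size 4, and the vertices of any clique must share a bag in every tree decomposition; so some bag has ≥ 4 vertices and tw(G) ≥ 3. Therefore the treewidth is 3.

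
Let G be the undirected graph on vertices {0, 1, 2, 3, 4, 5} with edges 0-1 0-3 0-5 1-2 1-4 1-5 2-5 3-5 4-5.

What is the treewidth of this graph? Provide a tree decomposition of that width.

Treewidth 2.
One optimal decomposition is:
Bags: B1 = {0, 3, 5}  B2 = {0, 1, 5}  B3 = {1, 4, 5}  B4 = {1, 2, 5}
Tree: B1–B2, B2–B3, B2–B4

The largest bag has 3 vertices, giving width 2; this decomposition certifies tw(G) ≤ 2. Conversely, {0, 1, 5} is a clique of size 3, and the vertices of any clique must share a bag in every tree decomposition; so some bag has ≥ 3 vertices and tw(G) ≥ 2. Hence tw(G) = 2 exactly.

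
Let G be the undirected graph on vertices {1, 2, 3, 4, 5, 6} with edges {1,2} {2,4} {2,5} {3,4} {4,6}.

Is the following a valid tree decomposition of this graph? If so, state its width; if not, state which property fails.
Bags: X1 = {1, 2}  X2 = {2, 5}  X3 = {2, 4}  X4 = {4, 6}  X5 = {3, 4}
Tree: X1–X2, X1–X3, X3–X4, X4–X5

Vertex coverage: the bags together contain {1, 2, 3, 4, 5, 6}, the full vertex set. Edge coverage: each edge of G has both endpoints in at least one bag. Running intersection: for every vertex, the bags containing it form a connected subtree. All three properties hold, so this is a valid tree decomposition of width max|bag| − 1 = 1, and hence tw(G) ≤ 1.

Yes; width 1.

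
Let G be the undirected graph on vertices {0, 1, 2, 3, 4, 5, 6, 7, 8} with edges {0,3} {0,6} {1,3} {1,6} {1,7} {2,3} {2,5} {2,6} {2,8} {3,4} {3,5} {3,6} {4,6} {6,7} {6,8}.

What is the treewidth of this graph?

A width-2 tree decomposition is:
Bags: B1 = {1, 3, 6}  B2 = {2, 3, 6}  B3 = {3, 4, 6}  B4 = {2, 3, 5}  B5 = {1, 6, 7}  B6 = {2, 6, 8}  B7 = {0, 3, 6}
Tree: B1–B2, B1–B3, B2–B4, B1–B5, B2–B6, B3–B7
The largest bag has 3 vertices, giving width 2; this decomposition certifies tw(G) ≤ 2. Conversely, {2, 3, 5} is a clique of size 3, and the vertices of any clique must share a bag in every tree decomposition; so some bag has ≥ 3 vertices and tw(G) ≥ 2. The upper and lower bounds meet at 2, so that is the treewidth.

2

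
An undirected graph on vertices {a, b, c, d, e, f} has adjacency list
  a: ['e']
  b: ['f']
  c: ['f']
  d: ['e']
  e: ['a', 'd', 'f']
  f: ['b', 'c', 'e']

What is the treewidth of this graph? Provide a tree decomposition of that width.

Each bag holds 2 vertices, so the decomposition has width 1, which upper-bounds the treewidth. Since G has at least one edge (e.g. f–b), it is not an edgeless graph, so tw(G) ≥ 1. The upper and lower bounds meet at 1, so that is the treewidth.

Treewidth 1.
One optimal decomposition is:
Bags: B1 = {b, f}  B2 = {e, f}  B3 = {c, f}  B4 = {a, e}  B5 = {d, e}
Tree: B1–B2, B2–B3, B2–B4, B4–B5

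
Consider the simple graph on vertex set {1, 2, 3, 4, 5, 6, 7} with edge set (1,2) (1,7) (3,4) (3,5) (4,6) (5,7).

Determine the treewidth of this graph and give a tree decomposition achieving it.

Treewidth 1.
One optimal decomposition is:
Bags: B1 = {4, 6}  B2 = {3, 4}  B3 = {3, 5}  B4 = {5, 7}  B5 = {1, 7}  B6 = {1, 2}
Tree: B1–B2, B2–B3, B3–B4, B4–B5, B5–B6

The largest bag has 2 vertices, giving width 1; this decomposition certifies tw(G) ≤ 1. Any graph with an edge has treewidth ≥ 1, and G has the edge 6–4. Therefore the treewidth is 1.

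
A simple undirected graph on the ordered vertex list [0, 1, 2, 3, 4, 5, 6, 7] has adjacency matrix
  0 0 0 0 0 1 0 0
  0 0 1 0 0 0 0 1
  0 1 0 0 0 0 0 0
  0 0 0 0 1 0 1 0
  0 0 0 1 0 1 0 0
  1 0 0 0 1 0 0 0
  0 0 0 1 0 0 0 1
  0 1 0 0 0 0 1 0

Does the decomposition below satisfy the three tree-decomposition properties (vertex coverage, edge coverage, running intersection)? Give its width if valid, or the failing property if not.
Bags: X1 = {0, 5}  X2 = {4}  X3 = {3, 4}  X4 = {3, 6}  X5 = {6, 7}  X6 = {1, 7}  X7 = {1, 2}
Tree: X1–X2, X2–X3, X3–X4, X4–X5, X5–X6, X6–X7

A tree decomposition must satisfy three properties: every vertex lies in some bag; for every edge, both endpoints lie together in some bag; and for every vertex, the bags containing it form a connected subtree. Here edge (5,4) lies in no bag, so the decomposition is invalid.

No — edge (5,4) lies in no bag.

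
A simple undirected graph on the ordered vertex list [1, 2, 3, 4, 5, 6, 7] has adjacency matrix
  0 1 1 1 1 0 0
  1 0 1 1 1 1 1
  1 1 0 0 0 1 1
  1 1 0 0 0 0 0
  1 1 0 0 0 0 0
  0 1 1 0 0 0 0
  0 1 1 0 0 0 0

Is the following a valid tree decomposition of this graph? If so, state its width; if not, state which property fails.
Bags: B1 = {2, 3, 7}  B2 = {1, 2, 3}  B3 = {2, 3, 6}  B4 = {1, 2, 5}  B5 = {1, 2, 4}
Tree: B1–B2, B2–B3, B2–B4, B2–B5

Vertex coverage: the bags together contain {1, 2, 3, 4, 5, 6, 7}, the full vertex set. Edge coverage: each edge of G has both endpoints in at least one bag. Running intersection: for every vertex, the bags containing it form a connected subtree. All three properties hold, so this is a valid tree decomposition of width max|bag| − 1 = 2, and hence tw(G) ≤ 2.

Yes; width 2.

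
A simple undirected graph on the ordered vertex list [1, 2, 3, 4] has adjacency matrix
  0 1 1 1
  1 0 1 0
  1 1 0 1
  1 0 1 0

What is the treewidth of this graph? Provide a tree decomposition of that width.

The largest bag has 3 vertices, giving width 2; this decomposition certifies tw(G) ≤ 2. Conversely, {1, 2, 3} is a clique of size 3, and the vertices of any clique must share a bag in every tree decomposition; so some bag has ≥ 3 vertices and tw(G) ≥ 2. Therefore the treewidth is 2.

Treewidth 2.
One optimal decomposition is:
Bags: B1 = {1, 2, 3}  B2 = {1, 3, 4}
Tree: B1–B2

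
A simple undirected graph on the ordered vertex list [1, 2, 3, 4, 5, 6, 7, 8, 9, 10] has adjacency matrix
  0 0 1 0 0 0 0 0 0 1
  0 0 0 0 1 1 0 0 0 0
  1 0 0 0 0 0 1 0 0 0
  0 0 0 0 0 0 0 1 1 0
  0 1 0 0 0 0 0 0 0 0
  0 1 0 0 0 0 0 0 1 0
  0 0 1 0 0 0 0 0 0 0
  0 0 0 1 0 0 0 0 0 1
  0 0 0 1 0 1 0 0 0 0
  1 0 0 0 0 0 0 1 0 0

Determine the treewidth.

A width-1 tree decomposition is:
Bags: B1 = {3, 7}  B2 = {1, 3}  B3 = {1, 10}  B4 = {8, 10}  B5 = {4, 8}  B6 = {4, 9}  B7 = {6, 9}  B8 = {2, 6}  B9 = {2, 5}
Tree: B1–B2, B2–B3, B3–B4, B4–B5, B5–B6, B6–B7, B7–B8, B8–B9
Every bag has size at most 2, so the width is 2 − 1 = 1 and tw(G) ≤ 1. Any graph with an edge has treewidth ≥ 1, and G has the edge 7–3. The upper and lower bounds meet at 1, so that is the treewidth.

1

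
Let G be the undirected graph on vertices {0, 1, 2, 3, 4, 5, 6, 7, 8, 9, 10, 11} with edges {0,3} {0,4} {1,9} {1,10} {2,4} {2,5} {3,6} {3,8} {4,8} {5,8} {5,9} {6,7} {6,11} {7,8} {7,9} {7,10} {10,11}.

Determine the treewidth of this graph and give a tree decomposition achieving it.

Treewidth 3.
Bags: B1 = {1, 9, 10, 11}  B2 = {7, 9, 10, 11}  B3 = {6, 7, 9, 11}  B4 = {5, 6, 7, 9}  B5 = {5, 6, 7, 8}  B6 = {3, 5, 6, 8}  B7 = {2, 3, 5, 8}  B8 = {2, 3, 4, 8}  B9 = {0, 2, 3, 4}
Tree: B1–B2, B2–B3, B3–B4, B4–B5, B5–B6, B6–B7, B7–B8, B8–B9

Each bag holds 4 vertices, so the decomposition has width 3, which upper-bounds the treewidth. For the lower bound: the 4 vertex sets {1,10,11}, {9}, {7}, {3,5,6,8} are disjoint, each induces a connected subgraph, and every pair is joined by at least one edge of G. Contracting each set to a single vertex therefore yields K_{4} as a minor, and since treewidth is minor-monotone, tw(G) ≥ tw(K_{4}) = 3. Hence tw(G) = 3 exactly.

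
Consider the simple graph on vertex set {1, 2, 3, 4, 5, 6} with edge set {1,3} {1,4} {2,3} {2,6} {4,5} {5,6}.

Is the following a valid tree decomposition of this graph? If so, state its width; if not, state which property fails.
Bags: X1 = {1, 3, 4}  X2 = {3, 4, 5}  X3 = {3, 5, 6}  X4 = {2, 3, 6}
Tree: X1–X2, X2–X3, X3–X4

Yes; width 2.

Checking the three conditions: (i) the bags cover all of {1, 2, 3, 4, 5, 6}; (ii) for each edge, some bag contains both endpoints; (iii) the bags containing any fixed vertex form a subtree. All hold, so the decomposition is valid with width 3 − 1 = 2.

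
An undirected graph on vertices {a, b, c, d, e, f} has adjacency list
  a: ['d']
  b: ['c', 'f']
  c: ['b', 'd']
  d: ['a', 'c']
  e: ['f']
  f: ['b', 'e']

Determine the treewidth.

A width-1 tree decomposition is:
Bags: B1 = {a, d}  B2 = {c, d}  B3 = {b, c}  B4 = {b, f}  B5 = {e, f}
Tree: B1–B2, B2–B3, B3–B4, B4–B5
Each bag holds 2 vertices, so the decomposition has width 1, which upper-bounds the treewidth. Since G has at least one edge (e.g. a–d), it is not an edgeless graph, so tw(G) ≥ 1. Combining the bounds, tw(G) = 1.

1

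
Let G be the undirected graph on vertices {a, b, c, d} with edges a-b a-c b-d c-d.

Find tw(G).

A width-2 tree decomposition is:
Bags: B1 = {a, c, d}  B2 = {a, b, d}
Tree: B1–B2
Every bag has size at most 3, so the width is 3 − 1 = 2 and tw(G) ≤ 2. Since d–c–a–b–d is a cycle in G, G is not acyclic. Forests are exactly the graphs of treewidth ≤ 1, so tw(G) ≥ 2. The upper and lower bounds meet at 2, so that is the treewidth.

2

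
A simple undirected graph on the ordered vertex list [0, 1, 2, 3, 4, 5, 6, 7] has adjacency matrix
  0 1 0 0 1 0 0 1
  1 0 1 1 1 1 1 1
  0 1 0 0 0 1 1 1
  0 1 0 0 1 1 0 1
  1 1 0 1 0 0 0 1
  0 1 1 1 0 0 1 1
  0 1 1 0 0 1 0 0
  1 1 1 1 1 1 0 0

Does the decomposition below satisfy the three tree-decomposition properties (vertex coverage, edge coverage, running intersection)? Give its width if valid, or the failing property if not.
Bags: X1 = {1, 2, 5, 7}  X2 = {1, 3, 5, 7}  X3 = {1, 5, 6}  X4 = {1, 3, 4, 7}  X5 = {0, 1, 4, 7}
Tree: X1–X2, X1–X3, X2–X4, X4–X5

A tree decomposition must satisfy three properties: every vertex lies in some bag; for every edge, both endpoints lie together in some bag; and for every vertex, the bags containing it form a connected subtree. Here edge (2,6) lies in no bag, so the decomposition is invalid.

No — edge (2,6) lies in no bag.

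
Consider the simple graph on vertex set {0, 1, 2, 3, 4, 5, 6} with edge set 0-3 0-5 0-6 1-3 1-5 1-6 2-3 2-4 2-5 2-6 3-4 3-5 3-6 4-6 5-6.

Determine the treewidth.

3

A width-3 tree decomposition is:
Bags: B1 = {2, 3, 4, 6}  B2 = {2, 3, 5, 6}  B3 = {0, 3, 5, 6}  B4 = {1, 3, 5, 6}
Tree: B1–B2, B2–B3, B3–B4
The largest bag has 4 vertices, giving width 3; this decomposition certifies tw(G) ≤ 3. Conversely, {2, 3, 4, 6} is a clique of size 4, and the vertices of any clique must share a bag in every tree decomposition; so some bag has ≥ 4 vertices and tw(G) ≥ 3. Hence tw(G) = 3 exactly.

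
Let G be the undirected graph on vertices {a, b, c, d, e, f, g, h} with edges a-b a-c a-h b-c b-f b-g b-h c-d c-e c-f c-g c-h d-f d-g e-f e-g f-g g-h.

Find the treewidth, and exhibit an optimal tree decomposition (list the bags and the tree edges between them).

Each bag holds 4 vertices, so the decomposition has width 3, which upper-bounds the treewidth. For the lower bound, the 4 vertices {b, c, g, h} are pairwise adjacent, and any tree decomposition puts a clique entirely inside one bag — forcing width ≥ 3. Therefore the treewidth is 3.

Treewidth 3.
One optimal decomposition is:
Bags: B1 = {a, b, c, h}  B2 = {b, c, g, h}  B3 = {b, c, f, g}  B4 = {c, e, f, g}  B5 = {c, d, f, g}
Tree: B1–B2, B2–B3, B3–B4, B3–B5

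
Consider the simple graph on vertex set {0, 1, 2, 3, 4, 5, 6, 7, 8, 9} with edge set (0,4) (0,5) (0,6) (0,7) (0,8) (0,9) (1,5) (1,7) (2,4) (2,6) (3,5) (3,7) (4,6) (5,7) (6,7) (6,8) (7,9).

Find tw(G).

2

A width-2 tree decomposition is:
Bags: B1 = {0, 5, 7}  B2 = {0, 6, 7}  B3 = {0, 6, 8}  B4 = {0, 4, 6}  B5 = {0, 7, 9}  B6 = {2, 4, 6}  B7 = {3, 5, 7}  B8 = {1, 5, 7}
Tree: B1–B2, B2–B3, B2–B4, B1–B5, B4–B6, B1–B7, B7–B8
The largest bag has 3 vertices, giving width 2; this decomposition certifies tw(G) ≤ 2. On the other hand G contains the 3-clique {0, 7, 9}. A clique must lie in a single bag of any decomposition, so no decomposition can have width below 2. Therefore the treewidth is 2.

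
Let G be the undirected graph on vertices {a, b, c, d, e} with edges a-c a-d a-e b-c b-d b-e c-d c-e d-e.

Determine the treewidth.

3

A width-3 tree decomposition is:
Bags: B1 = {b, c, d, e}  B2 = {a, c, d, e}
Tree: B1–B2
The largest bag has 4 vertices, giving width 3; this decomposition certifies tw(G) ≤ 3. For the lower bound, the 4 vertices {a, c, d, e} are pairwise adjacent, and any tree decomposition puts a clique entirely inside one bag — forcing width ≥ 3. The upper and lower bounds meet at 3, so that is the treewidth.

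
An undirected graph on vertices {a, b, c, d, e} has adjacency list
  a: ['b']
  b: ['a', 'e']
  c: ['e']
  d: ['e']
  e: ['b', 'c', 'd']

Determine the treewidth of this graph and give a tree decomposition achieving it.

The largest bag has 2 vertices, giving width 1; this decomposition certifies tw(G) ≤ 1. Since G has at least one edge (e.g. b–e), it is not an edgeless graph, so tw(G) ≥ 1. The upper and lower bounds meet at 1, so that is the treewidth.

Treewidth 1.
One such decomposition:
Bags: B1 = {b, e}  B2 = {a, b}  B3 = {d, e}  B4 = {c, e}
Tree: B1–B2, B1–B3, B1–B4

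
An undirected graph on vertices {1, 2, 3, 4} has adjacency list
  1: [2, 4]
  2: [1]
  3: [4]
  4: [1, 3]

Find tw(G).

1

A width-1 tree decomposition is:
Bags: B1 = {1, 4}  B2 = {3, 4}  B3 = {1, 2}
Tree: B1–B2, B1–B3
The largest bag has 2 vertices, giving width 1; this decomposition certifies tw(G) ≤ 1. G has an edge, so its treewidth is at least 1. Combining the bounds, tw(G) = 1.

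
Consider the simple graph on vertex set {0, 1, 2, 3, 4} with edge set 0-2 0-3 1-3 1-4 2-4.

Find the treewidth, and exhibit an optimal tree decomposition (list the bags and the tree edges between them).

Each bag holds 3 vertices, so the decomposition has width 2, which upper-bounds the treewidth. Since 0–2–4–1–3–0 is a cycle in G, G is not acyclic. Forests are exactly the graphs of treewidth ≤ 1, so tw(G) ≥ 2. Hence tw(G) = 2 exactly.

Treewidth 2.
Bags: B1 = {0, 2, 4}  B2 = {0, 1, 4}  B3 = {0, 1, 3}
Tree: B1–B2, B2–B3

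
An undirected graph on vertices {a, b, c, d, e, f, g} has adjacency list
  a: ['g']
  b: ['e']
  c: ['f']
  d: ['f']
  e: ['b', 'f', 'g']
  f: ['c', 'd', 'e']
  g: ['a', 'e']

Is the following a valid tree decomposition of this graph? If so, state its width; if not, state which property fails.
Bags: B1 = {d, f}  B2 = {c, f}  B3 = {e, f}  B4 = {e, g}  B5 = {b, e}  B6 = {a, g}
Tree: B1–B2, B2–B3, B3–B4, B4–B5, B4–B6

Vertex coverage: the bags together contain {a, b, c, d, e, f, g}, the full vertex set. Edge coverage: each edge of G has both endpoints in at least one bag. Running intersection: for every vertex, the bags containing it form a connected subtree. All three properties hold, so this is a valid tree decomposition of width max|bag| − 1 = 1, and hence tw(G) ≤ 1.

Yes; width 1.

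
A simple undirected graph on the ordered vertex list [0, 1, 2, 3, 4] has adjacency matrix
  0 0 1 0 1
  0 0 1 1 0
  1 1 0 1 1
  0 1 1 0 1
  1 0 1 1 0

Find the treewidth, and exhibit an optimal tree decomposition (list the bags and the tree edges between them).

Treewidth 2.
One such decomposition:
Bags: B1 = {0, 2, 4}  B2 = {2, 3, 4}  B3 = {1, 2, 3}
Tree: B1–B2, B2–B3

Every bag has size at most 3, so the width is 3 − 1 = 2 and tw(G) ≤ 2. Conversely, {0, 2, 4} is a clique of size 3, and the vertices of any clique must share a bag in every tree decomposition; so some bag has ≥ 3 vertices and tw(G) ≥ 2. Therefore the treewidth is 2.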